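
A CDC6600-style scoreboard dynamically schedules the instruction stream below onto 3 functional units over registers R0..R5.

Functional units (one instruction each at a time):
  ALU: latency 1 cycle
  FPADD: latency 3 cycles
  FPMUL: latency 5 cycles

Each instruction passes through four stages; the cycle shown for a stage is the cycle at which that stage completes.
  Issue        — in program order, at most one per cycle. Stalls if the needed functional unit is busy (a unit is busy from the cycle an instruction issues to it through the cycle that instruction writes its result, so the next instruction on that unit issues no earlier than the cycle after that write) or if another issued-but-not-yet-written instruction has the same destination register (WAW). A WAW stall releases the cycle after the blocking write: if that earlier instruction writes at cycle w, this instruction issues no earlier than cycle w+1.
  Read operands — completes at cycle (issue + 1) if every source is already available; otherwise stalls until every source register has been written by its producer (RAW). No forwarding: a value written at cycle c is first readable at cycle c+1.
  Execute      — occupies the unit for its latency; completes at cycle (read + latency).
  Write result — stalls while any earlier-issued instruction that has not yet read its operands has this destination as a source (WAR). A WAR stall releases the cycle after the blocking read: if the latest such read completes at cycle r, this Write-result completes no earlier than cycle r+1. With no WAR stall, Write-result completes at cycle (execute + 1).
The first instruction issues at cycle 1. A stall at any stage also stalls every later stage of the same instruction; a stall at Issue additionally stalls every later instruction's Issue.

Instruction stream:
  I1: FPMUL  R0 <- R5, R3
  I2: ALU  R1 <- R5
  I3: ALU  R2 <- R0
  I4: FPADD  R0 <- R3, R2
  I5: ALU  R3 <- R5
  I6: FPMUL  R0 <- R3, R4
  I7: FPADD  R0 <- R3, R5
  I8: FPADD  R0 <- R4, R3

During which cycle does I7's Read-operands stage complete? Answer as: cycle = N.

cycle = 26

I1  is:1  ro:2  ex:7  wr:8
I2  is:2  ro:3  ex:4  wr:5
I3  is:6  ro:9  ex:10  wr:11  — struct: ALU busy until I2 writes@5, RAW R0: wait I1 write@8
I4  is:9  ro:12  ex:15  wr:16  — WAW R0: wait I1 write@8, RAW R2: wait I3 write@11
I5  is:12  ro:13  ex:14  wr:15  — struct: ALU busy until I3 writes@11
I6  is:17  ro:18  ex:23  wr:24  — WAW R0: wait I4 write@16
I7  is:25  ro:26  ex:29  wr:30  — WAW R0: wait I6 write@24
I8  is:31  ro:32  ex:35  wr:36  — struct: FPADD busy until I7 writes@30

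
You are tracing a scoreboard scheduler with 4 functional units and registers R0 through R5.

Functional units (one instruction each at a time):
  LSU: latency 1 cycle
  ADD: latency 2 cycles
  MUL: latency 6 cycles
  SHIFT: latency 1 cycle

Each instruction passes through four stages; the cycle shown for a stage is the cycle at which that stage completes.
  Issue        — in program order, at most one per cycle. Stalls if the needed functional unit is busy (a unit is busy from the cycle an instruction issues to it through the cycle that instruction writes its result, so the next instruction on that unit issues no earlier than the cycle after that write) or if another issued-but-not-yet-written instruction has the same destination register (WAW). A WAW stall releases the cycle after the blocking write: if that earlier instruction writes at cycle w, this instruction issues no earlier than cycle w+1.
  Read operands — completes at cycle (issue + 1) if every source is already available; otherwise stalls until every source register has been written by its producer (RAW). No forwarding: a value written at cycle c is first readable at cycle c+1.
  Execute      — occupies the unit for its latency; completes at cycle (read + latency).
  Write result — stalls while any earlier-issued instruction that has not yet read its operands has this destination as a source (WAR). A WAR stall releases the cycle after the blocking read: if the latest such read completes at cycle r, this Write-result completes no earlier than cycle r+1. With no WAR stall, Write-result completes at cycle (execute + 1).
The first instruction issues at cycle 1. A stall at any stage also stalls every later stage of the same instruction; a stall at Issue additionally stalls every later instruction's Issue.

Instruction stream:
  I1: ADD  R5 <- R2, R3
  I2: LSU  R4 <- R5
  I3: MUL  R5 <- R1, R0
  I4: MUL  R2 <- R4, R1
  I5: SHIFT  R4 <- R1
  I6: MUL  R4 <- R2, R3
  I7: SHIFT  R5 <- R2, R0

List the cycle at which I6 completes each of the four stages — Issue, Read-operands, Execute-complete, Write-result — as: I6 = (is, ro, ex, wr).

I6 = (24, 25, 31, 32)

[1] I1→ADD
[2] I1 RO · I2→LSU
[4] I1 EX
[5] I1 WR R5
[6] I2 RO · I3→MUL
[7] I2 EX · I3 RO
[8] I2 WR R4
[13] I3 EX
[14] I3 WR R5
[15] I4→MUL
[16] I4 RO · I5→SHIFT
[17] I5 RO
[18] I5 EX
[19] I5 WR R4
[22] I4 EX
[23] I4 WR R2
[24] I6→MUL
[25] I6 RO · I7→SHIFT
[26] I7 RO
[27] I7 EX
[28] I7 WR R5
[31] I6 EX
[32] I6 WR R4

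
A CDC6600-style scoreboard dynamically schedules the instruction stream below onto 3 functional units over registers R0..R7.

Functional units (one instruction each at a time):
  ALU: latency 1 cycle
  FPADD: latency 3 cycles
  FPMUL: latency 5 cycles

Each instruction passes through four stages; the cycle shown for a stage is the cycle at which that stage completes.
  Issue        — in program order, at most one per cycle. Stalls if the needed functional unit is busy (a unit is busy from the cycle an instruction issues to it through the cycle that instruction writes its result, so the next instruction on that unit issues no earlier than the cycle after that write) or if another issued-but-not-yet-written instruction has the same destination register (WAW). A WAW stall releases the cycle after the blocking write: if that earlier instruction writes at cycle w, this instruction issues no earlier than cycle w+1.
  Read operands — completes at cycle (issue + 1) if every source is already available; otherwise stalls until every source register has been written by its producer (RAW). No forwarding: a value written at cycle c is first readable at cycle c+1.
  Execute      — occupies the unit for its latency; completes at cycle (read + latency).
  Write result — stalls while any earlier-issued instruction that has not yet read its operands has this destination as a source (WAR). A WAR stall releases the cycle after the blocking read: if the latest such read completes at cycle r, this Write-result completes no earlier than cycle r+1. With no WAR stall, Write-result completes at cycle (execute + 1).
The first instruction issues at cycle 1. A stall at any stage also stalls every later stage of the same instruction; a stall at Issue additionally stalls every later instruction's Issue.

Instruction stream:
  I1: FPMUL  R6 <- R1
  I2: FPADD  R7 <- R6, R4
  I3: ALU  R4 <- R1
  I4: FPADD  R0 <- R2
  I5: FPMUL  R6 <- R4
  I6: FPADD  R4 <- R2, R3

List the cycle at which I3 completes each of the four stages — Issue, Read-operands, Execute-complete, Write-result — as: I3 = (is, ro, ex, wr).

I3 = (3, 4, 5, 10)

[1] issue I1 (FPMUL)
[2] I1 read-ops | issue I2 (FPADD)
[3] issue I3 (ALU)
[4] I3 read-ops
[5] I3 finished on ALU
[7] I1 finished on FPMUL
[8] I1→R6
[9] I2 read-ops
[10] I3→R4
[12] I2 finished on FPADD
[13] I2→R7
[14] issue I4 (FPADD)
[15] I4 read-ops | issue I5 (FPMUL)
[16] I5 read-ops
[18] I4 finished on FPADD
[19] I4→R0
[20] issue I6 (FPADD)
[21] I5 finished on FPMUL | I6 read-ops
[22] I5→R6
[24] I6 finished on FPADD
[25] I6→R4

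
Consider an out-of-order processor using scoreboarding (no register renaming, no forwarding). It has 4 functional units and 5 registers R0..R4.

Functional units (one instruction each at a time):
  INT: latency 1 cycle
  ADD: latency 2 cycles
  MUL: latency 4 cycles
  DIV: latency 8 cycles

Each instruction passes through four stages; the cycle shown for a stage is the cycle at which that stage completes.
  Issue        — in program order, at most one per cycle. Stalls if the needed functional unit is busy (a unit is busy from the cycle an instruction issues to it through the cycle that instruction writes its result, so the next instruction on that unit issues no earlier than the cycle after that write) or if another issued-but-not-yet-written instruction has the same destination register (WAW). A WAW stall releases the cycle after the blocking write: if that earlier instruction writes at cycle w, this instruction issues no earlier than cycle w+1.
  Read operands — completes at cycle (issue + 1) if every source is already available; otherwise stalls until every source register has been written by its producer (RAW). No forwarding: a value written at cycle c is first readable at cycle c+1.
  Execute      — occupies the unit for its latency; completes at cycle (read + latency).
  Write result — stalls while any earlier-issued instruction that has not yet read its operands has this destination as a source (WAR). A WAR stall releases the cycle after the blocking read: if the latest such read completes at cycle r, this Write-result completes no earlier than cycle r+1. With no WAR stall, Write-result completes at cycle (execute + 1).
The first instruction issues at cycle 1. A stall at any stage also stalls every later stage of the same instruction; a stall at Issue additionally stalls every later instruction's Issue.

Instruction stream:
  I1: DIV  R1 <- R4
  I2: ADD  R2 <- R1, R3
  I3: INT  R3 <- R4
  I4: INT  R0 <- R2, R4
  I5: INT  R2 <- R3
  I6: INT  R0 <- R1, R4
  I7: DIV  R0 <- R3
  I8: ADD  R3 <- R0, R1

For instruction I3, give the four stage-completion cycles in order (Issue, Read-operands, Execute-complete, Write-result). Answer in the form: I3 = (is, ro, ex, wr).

I1: IS=1 RO=2 EX=10 WR=11
I2: IS=2 RO=12 EX=14 WR=15  [RAW R1: wait I1 write@11]
I3: IS=3 RO=4 EX=5 WR=13  [WAR R3: wait I2 read@12]
I4: IS=14 RO=16 EX=17 WR=18  [struct: INT busy until I3 writes@13; RAW R2: wait I2 write@15]
I5: IS=19 RO=20 EX=21 WR=22  [struct: INT busy until I4 writes@18]
I6: IS=23 RO=24 EX=25 WR=26  [struct: INT busy until I5 writes@22]
I7: IS=27 RO=28 EX=36 WR=37  [WAW R0: wait I6 write@26]
I8: IS=28 RO=38 EX=40 WR=41  [RAW R0: wait I7 write@37]

I3 = (3, 4, 5, 13)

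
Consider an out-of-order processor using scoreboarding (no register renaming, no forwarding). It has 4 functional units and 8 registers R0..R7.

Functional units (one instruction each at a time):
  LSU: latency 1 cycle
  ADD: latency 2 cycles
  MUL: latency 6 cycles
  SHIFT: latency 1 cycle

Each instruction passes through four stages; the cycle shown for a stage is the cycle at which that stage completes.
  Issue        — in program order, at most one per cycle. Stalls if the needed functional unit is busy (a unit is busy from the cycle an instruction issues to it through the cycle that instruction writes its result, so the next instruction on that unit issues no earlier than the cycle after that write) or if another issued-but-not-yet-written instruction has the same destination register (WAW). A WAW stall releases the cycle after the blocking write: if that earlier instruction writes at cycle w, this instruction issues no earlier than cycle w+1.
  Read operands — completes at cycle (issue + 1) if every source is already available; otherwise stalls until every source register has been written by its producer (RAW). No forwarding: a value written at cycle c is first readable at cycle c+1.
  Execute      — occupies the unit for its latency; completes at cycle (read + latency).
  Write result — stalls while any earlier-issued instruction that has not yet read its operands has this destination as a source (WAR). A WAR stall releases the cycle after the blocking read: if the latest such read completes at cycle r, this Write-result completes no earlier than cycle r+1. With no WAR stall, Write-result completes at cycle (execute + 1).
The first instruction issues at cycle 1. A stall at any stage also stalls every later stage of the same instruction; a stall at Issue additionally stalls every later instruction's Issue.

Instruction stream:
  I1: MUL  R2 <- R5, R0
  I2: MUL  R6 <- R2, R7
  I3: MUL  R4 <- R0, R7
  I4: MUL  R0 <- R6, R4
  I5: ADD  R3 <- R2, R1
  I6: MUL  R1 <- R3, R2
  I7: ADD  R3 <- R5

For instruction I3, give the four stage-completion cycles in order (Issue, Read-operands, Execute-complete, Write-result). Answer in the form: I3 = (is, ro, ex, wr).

[1] I1 dispatched to MUL
[2] I1 operands ready
[8] I1 complete
[9] R2←I1
[10] I2 dispatched to MUL
[11] I2 operands ready
[17] I2 complete
[18] R6←I2
[19] I3 dispatched to MUL
[20] I3 operands ready
[26] I3 complete
[27] R4←I3
[28] I4 dispatched to MUL
[29] I4 operands ready, I5 dispatched to ADD
[30] I5 operands ready
[32] I5 complete
[33] R3←I5
[35] I4 complete
[36] R0←I4
[37] I6 dispatched to MUL
[38] I6 operands ready, I7 dispatched to ADD
[39] I7 operands ready
[41] I7 complete
[42] R3←I7
[44] I6 complete
[45] R1←I6

I3 = (19, 20, 26, 27)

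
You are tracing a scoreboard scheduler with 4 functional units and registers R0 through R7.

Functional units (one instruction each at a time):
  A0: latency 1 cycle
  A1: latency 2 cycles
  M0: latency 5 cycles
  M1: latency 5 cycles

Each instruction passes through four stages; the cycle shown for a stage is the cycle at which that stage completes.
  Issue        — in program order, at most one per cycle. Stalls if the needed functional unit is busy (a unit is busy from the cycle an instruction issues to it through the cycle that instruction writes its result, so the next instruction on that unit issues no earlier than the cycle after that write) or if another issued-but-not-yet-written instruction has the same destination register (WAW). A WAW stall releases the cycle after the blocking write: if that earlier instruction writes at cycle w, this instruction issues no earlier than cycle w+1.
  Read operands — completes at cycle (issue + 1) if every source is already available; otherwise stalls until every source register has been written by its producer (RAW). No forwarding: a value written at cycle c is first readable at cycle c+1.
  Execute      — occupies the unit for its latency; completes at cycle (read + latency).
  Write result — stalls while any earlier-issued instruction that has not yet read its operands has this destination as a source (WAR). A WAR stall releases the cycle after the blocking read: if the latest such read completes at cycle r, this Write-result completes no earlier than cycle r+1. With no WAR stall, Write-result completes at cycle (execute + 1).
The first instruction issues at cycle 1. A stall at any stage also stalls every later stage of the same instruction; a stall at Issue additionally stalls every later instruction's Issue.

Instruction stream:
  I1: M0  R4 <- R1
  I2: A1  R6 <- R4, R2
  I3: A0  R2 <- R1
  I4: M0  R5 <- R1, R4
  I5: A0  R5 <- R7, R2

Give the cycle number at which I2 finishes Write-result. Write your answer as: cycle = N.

cycle = 12

I1  is:1  ro:2  ex:7  wr:8
I2  is:2  ro:9  ex:11  wr:12  — RAW R4: wait I1 write@8
I3  is:3  ro:4  ex:5  wr:10  — WAR R2: wait I2 read@9
I4  is:9  ro:10  ex:15  wr:16  — struct: M0 busy until I1 writes@8
I5  is:17  ro:18  ex:19  wr:20  — WAW R5: wait I4 write@16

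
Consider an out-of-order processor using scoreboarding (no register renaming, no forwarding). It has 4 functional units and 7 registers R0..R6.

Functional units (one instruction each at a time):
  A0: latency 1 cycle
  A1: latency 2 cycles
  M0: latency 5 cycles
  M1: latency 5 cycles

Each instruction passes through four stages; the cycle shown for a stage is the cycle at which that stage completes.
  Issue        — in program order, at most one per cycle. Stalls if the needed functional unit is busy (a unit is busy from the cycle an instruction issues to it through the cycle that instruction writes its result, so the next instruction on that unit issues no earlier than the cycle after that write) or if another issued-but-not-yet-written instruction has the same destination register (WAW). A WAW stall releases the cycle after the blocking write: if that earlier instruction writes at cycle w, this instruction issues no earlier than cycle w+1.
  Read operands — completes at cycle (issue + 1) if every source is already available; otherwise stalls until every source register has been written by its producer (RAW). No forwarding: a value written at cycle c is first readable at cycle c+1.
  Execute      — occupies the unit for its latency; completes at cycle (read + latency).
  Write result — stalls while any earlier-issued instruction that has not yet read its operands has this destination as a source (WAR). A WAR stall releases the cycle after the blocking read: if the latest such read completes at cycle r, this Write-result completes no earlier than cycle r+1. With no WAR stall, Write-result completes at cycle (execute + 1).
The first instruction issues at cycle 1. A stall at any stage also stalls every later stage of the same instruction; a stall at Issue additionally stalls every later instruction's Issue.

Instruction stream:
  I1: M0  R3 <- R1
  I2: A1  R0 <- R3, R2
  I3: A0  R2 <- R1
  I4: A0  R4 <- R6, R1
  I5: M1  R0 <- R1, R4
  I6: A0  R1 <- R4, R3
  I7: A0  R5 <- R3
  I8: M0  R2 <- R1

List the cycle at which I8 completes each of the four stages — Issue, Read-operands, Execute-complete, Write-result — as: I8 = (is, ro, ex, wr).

c1: I1 dispatched to M0
c2: I1 operands ready · I2 dispatched to A1
c3: I3 dispatched to A0
c4: I3 operands ready
c5: I3 complete
c7: I1 complete
c8: R3←I1
c9: I2 operands ready
c10: R2←I3
c11: I2 complete · I4 dispatched to A0
c12: R0←I2 · I4 operands ready
c13: I4 complete · I5 dispatched to M1
c14: R4←I4
c15: I5 operands ready · I6 dispatched to A0
c16: I6 operands ready
c17: I6 complete
c18: R1←I6
c19: I7 dispatched to A0
c20: I5 complete · I7 operands ready · I8 dispatched to M0
c21: R0←I5 · I7 complete · I8 operands ready
c22: R5←I7
c26: I8 complete
c27: R2←I8

I8 = (20, 21, 26, 27)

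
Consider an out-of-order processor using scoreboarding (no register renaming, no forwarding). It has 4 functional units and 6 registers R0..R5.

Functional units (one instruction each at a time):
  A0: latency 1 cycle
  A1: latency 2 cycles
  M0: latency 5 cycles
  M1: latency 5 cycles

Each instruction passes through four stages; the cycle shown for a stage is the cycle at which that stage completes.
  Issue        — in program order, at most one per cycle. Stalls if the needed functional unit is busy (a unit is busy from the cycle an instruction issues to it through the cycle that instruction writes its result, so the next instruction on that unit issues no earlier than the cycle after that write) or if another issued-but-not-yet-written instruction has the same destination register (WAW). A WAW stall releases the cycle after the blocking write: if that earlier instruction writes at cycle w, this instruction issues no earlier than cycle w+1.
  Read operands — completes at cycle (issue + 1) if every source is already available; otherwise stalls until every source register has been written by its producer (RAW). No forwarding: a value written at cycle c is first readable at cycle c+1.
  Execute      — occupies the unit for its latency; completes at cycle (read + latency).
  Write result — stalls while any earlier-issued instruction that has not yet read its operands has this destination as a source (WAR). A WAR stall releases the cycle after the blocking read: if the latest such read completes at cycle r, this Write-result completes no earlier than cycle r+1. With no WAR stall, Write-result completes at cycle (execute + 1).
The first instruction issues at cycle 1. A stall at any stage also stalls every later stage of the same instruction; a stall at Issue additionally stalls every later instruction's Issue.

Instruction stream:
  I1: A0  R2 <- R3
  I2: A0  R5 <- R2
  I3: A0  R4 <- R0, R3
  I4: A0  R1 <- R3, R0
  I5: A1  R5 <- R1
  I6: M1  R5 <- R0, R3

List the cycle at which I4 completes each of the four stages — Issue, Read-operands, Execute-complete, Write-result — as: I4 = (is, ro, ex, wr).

  I1 | 1 | 2 | 3 | 4
  I2 | 5 | 6 | 7 | 8   struct: A0 busy until I1 writes@4
  I3 | 9 | 10 | 11 | 12   struct: A0 busy until I2 writes@8
  I4 | 13 | 14 | 15 | 16   struct: A0 busy until I3 writes@12
  I5 | 14 | 17 | 19 | 20   RAW R1: wait I4 write@16
  I6 | 21 | 22 | 27 | 28   WAW R5: wait I5 write@20

I4 = (13, 14, 15, 16)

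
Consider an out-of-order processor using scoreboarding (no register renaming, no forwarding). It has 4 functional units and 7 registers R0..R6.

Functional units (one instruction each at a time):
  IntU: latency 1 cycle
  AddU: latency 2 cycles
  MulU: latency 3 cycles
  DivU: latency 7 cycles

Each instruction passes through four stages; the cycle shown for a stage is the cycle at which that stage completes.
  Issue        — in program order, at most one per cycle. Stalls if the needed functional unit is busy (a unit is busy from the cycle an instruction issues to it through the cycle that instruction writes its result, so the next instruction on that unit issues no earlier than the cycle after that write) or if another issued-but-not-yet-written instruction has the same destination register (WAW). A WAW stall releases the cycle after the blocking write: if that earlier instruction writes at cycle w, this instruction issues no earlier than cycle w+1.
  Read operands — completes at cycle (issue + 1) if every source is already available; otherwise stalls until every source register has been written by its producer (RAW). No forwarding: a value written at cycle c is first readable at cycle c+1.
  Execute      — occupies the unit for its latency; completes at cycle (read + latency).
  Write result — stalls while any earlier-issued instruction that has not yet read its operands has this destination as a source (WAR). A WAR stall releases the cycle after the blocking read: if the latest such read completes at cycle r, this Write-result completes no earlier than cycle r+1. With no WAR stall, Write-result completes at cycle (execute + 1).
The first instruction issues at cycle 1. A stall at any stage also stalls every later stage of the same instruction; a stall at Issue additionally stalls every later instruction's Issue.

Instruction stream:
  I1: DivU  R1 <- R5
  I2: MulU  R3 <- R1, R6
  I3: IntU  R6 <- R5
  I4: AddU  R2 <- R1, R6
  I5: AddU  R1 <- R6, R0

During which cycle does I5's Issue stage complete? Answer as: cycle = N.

t=1  issue I1 (DivU)
t=2  I1 read-ops; issue I2 (MulU)
t=3  issue I3 (IntU)
t=4  I3 read-ops; issue I4 (AddU)
t=5  I3 finished on IntU
t=9  I1 finished on DivU
t=10  I1→R1
t=11  I2 read-ops
t=12  I3→R6
t=13  I4 read-ops
t=14  I2 finished on MulU
t=15  I2→R3; I4 finished on AddU
t=16  I4→R2
t=17  issue I5 (AddU)
t=18  I5 read-ops
t=20  I5 finished on AddU
t=21  I5→R1

cycle = 17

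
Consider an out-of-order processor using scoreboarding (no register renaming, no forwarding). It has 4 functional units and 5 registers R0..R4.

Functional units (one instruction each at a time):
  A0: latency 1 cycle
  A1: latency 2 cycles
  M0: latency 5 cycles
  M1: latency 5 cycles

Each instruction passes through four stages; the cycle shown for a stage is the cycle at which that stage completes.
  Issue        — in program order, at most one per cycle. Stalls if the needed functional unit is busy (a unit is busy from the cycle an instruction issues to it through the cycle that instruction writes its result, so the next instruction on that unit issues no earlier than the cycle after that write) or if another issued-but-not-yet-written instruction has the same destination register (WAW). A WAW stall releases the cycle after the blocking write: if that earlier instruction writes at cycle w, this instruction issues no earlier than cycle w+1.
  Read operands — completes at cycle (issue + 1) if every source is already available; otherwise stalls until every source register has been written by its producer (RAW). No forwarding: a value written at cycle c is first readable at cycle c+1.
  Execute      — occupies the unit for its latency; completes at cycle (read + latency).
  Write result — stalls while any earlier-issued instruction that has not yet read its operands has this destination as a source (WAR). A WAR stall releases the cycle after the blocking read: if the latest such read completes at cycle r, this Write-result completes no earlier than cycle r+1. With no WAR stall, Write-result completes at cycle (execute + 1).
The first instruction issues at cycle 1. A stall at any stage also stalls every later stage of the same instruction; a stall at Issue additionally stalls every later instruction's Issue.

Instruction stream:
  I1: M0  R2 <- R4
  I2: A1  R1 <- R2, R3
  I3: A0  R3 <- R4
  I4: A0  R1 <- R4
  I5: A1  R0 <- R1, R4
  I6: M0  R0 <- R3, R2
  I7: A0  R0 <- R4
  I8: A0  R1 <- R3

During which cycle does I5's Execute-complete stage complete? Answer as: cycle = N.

cycle 1: I1 issues→M0
cycle 2: I1 reads | I2 issues→A1
cycle 3: I3 issues→A0
cycle 4: I3 reads
cycle 5: I3 exec-done
cycle 7: I1 exec-done
cycle 8: I1 writes R2
cycle 9: I2 reads
cycle 10: I3 writes R3
cycle 11: I2 exec-done
cycle 12: I2 writes R1
cycle 13: I4 issues→A0
cycle 14: I4 reads | I5 issues→A1
cycle 15: I4 exec-done
cycle 16: I4 writes R1
cycle 17: I5 reads
cycle 19: I5 exec-done
cycle 20: I5 writes R0
cycle 21: I6 issues→M0
cycle 22: I6 reads
cycle 27: I6 exec-done
cycle 28: I6 writes R0
cycle 29: I7 issues→A0
cycle 30: I7 reads
cycle 31: I7 exec-done
cycle 32: I7 writes R0
cycle 33: I8 issues→A0
cycle 34: I8 reads
cycle 35: I8 exec-done
cycle 36: I8 writes R1

cycle = 19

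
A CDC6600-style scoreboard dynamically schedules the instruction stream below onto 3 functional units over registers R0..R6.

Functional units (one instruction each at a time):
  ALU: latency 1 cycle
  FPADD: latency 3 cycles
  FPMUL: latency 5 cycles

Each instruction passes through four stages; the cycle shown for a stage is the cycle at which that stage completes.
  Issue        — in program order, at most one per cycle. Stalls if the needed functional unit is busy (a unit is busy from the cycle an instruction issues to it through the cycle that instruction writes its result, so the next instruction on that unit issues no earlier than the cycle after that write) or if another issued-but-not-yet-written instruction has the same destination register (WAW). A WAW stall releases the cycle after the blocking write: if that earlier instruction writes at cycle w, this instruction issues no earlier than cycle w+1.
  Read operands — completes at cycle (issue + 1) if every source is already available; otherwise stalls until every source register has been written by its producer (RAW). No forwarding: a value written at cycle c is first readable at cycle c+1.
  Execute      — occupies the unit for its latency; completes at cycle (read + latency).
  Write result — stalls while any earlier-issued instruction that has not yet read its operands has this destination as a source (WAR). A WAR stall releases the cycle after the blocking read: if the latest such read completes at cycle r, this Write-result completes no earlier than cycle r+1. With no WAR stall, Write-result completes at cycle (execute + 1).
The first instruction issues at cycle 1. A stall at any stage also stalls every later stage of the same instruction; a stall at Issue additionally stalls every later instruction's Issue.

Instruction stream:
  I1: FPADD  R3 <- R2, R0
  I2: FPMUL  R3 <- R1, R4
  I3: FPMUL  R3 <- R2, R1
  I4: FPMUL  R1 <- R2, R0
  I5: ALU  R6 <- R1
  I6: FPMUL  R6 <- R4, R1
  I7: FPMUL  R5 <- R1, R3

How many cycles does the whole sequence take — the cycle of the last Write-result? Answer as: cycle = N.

cycle = 49

t=1  I1 issues→FPADD
t=2  I1 reads
t=5  I1 exec-done
t=6  I1 writes R3
t=7  I2 issues→FPMUL
t=8  I2 reads
t=13  I2 exec-done
t=14  I2 writes R3
t=15  I3 issues→FPMUL
t=16  I3 reads
t=21  I3 exec-done
t=22  I3 writes R3
t=23  I4 issues→FPMUL
t=24  I4 reads, I5 issues→ALU
t=29  I4 exec-done
t=30  I4 writes R1
t=31  I5 reads
t=32  I5 exec-done
t=33  I5 writes R6
t=34  I6 issues→FPMUL
t=35  I6 reads
t=40  I6 exec-done
t=41  I6 writes R6
t=42  I7 issues→FPMUL
t=43  I7 reads
t=48  I7 exec-done
t=49  I7 writes R5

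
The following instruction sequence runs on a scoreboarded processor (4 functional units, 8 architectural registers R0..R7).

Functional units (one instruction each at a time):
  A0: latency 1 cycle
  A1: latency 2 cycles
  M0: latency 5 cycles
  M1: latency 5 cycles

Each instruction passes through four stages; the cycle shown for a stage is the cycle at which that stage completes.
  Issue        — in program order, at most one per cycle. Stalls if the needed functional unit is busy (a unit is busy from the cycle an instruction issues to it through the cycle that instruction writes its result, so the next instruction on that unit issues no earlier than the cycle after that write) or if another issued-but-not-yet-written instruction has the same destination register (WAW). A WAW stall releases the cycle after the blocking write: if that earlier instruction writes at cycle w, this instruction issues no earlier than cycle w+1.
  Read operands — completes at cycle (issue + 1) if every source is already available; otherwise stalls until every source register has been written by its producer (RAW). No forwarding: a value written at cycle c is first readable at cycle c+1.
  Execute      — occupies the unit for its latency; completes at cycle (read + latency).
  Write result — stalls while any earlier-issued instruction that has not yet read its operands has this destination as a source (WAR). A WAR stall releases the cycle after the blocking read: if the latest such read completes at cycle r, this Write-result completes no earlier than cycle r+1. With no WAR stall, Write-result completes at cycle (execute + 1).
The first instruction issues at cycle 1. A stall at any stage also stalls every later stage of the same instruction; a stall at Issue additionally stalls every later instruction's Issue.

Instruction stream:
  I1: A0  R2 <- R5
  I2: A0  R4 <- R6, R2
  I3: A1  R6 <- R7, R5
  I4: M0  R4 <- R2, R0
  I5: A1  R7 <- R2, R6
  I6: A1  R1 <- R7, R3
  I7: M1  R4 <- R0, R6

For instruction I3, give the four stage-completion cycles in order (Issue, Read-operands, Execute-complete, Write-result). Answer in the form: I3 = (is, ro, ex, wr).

I3 = (6, 7, 9, 10)

[I1] 1/2/3/4
[I2] 5/6/7/8  (struct: A0 busy until I1 writes@4)
[I3] 6/7/9/10
[I4] 9/10/15/16  (WAW R4: wait I2 write@8)
[I5] 11/12/14/15  (struct: A1 busy until I3 writes@10)
[I6] 16/17/19/20  (struct: A1 busy until I5 writes@15)
[I7] 17/18/23/24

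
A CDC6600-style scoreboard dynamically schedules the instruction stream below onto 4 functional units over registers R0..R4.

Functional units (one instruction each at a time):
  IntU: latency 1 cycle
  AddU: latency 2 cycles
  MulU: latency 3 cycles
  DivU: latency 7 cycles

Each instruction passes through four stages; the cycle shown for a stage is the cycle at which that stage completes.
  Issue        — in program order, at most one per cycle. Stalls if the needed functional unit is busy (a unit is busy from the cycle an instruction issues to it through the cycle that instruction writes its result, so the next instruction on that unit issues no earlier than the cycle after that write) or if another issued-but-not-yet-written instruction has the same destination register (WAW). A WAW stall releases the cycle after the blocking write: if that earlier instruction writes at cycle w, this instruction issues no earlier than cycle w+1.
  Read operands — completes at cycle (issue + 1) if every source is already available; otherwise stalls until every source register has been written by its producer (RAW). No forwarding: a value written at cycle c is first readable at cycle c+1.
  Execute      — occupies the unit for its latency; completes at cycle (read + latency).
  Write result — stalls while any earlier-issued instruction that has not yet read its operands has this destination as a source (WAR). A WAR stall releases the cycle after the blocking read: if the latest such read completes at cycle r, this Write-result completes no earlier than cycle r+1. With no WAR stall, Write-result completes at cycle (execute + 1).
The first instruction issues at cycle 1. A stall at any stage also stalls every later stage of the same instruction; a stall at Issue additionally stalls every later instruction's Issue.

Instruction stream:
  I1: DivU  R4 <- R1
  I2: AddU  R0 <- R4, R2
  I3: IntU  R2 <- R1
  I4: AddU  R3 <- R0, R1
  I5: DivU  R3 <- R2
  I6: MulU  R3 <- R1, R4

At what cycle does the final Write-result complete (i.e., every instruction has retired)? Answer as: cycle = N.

cycle = 35

I1 -> (1, 2, 9, 10)
I2 -> (2, 11, 13, 14)  // RAW R4: wait I1 write@10
I3 -> (3, 4, 5, 12)  // WAR R2: wait I2 read@11
I4 -> (15, 16, 18, 19)  // struct: AddU busy until I2 writes@14
I5 -> (20, 21, 28, 29)  // WAW R3: wait I4 write@19
I6 -> (30, 31, 34, 35)  // WAW R3: wait I5 write@29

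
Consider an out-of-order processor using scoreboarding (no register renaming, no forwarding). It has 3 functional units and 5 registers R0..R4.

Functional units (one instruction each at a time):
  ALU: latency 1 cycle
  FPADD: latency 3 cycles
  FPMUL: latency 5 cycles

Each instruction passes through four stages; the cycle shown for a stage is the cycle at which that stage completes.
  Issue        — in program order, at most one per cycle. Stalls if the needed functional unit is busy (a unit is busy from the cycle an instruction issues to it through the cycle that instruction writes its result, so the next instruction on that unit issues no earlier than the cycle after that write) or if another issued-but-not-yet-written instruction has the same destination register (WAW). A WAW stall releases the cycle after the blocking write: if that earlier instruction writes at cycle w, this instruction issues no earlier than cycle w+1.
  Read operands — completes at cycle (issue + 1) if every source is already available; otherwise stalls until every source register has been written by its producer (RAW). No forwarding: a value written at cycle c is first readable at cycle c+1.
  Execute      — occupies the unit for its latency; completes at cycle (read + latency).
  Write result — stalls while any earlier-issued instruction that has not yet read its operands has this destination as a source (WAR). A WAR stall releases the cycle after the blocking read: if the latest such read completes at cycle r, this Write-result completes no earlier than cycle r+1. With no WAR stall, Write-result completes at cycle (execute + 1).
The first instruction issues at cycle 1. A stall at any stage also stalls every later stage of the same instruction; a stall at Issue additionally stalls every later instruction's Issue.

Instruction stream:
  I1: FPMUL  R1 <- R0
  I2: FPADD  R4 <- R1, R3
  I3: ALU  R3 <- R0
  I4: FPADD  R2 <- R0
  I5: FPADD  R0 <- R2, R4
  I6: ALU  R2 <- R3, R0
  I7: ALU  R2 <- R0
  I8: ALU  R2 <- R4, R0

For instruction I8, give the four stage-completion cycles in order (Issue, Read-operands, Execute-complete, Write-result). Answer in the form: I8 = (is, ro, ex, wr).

I8 = (33, 34, 35, 36)

cycle 1: I1→FPMUL
cycle 2: I1 RO; I2→FPADD
cycle 3: I3→ALU
cycle 4: I3 RO
cycle 5: I3 EX
cycle 7: I1 EX
cycle 8: I1 WR R1
cycle 9: I2 RO
cycle 10: I3 WR R3
cycle 12: I2 EX
cycle 13: I2 WR R4
cycle 14: I4→FPADD
cycle 15: I4 RO
cycle 18: I4 EX
cycle 19: I4 WR R2
cycle 20: I5→FPADD
cycle 21: I5 RO; I6→ALU
cycle 24: I5 EX
cycle 25: I5 WR R0
cycle 26: I6 RO
cycle 27: I6 EX
cycle 28: I6 WR R2
cycle 29: I7→ALU
cycle 30: I7 RO
cycle 31: I7 EX
cycle 32: I7 WR R2
cycle 33: I8→ALU
cycle 34: I8 RO
cycle 35: I8 EX
cycle 36: I8 WR R2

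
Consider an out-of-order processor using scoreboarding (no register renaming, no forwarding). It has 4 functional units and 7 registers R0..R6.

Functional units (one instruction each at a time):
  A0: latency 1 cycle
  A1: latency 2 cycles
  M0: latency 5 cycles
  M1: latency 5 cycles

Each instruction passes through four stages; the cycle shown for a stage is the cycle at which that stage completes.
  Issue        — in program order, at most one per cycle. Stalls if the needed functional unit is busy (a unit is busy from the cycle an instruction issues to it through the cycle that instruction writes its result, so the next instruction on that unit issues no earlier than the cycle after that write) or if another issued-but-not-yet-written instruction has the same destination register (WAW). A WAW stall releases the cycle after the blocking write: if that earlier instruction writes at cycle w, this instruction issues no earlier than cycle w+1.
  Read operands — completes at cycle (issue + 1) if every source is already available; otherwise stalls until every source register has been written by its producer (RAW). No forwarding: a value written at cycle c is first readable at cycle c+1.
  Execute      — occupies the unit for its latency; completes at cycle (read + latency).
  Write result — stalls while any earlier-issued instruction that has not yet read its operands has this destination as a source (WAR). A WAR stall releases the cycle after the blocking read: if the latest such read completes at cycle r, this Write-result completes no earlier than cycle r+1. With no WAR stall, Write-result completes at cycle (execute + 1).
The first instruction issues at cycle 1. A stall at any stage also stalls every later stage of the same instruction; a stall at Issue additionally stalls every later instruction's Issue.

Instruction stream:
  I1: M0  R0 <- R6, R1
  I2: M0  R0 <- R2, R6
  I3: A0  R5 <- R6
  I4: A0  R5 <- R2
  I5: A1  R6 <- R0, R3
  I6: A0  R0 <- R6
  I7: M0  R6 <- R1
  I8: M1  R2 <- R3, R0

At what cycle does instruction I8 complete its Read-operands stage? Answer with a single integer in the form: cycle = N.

t=1  I1 dispatched to M0
t=2  I1 operands ready
t=7  I1 complete
t=8  R0←I1
t=9  I2 dispatched to M0
t=10  I2 operands ready · I3 dispatched to A0
t=11  I3 operands ready
t=12  I3 complete
t=13  R5←I3
t=14  I4 dispatched to A0
t=15  I2 complete · I4 operands ready · I5 dispatched to A1
t=16  R0←I2 · I4 complete
t=17  R5←I4 · I5 operands ready
t=18  I6 dispatched to A0
t=19  I5 complete
t=20  R6←I5
t=21  I6 operands ready · I7 dispatched to M0
t=22  I6 complete · I7 operands ready · I8 dispatched to M1
t=23  R0←I6
t=24  I8 operands ready
t=27  I7 complete
t=28  R6←I7
t=29  I8 complete
t=30  R2←I8

cycle = 24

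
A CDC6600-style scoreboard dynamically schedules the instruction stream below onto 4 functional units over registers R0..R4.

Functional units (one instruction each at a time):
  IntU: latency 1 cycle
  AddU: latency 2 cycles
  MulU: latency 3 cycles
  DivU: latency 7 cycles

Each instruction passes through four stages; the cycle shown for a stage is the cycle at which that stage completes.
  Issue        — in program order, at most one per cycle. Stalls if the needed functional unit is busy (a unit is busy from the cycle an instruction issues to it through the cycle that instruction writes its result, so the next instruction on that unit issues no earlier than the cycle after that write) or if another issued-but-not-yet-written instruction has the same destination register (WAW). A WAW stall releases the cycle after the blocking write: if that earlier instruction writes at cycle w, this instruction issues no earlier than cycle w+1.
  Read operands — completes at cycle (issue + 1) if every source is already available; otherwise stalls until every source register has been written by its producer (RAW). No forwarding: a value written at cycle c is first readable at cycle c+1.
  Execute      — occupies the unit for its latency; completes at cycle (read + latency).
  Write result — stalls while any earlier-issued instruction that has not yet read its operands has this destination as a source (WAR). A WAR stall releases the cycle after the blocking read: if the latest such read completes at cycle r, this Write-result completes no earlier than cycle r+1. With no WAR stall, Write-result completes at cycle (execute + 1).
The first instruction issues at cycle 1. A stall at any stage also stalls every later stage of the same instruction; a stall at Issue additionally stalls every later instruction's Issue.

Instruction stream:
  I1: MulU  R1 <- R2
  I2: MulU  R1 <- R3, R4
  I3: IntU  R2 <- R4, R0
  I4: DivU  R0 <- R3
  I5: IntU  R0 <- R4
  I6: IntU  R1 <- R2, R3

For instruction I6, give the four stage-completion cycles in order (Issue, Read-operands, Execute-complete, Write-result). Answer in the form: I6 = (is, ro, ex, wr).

I6 = (23, 24, 25, 26)

1) issue 1, read 2, done 5, write 6
2) issue 7, read 8, done 11, write 12  <struct: MulU busy until I1 writes@6>
3) issue 8, read 9, done 10, write 11
4) issue 9, read 10, done 17, write 18
5) issue 19, read 20, done 21, write 22  <WAW R0: wait I4 write@18>
6) issue 23, read 24, done 25, write 26  <struct: IntU busy until I5 writes@22>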